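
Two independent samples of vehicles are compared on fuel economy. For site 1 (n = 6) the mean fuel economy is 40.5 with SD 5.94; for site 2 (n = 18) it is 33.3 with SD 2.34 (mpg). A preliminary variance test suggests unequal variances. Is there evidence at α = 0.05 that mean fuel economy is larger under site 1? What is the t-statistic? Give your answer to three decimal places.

2.895

Let group 1 = site 1, group 2 = site 2. H0: μ_1 = μ_2; H1: μ_1 > μ_2 (Welch's two-sample t-test, right-tailed).
t = (x̄_1 − x̄_2)/√(s_1²/n_1 + s_2²/n_2) = (40.5 − 33.3)/√(5.94²/6 + 2.34²/18) = 2.895
Welch–Satterthwaite df ≈ 5.53
p-value = P(T ≥ 2.895) ≈ 0.0151
Since p ≈ 0.0151 < α = 0.05, reject H0; the evidence is statistically significant.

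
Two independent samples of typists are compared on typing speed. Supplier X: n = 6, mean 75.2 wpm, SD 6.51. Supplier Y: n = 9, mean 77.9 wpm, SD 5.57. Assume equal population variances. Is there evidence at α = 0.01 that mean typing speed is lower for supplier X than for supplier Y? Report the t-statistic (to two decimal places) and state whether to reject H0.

Let group 1 = supplier X, group 2 = supplier Y. H0: μ_1 = μ_2; H1: μ_1 < μ_2 (two-sample pooled-variance t-test, left-tailed).
s_p² = [(6−1)·6.51² + (9−1)·5.57²]/(6+9−2) = 35.3923
t = (75.2 − 77.9)/√[35.3923·(1/6 + 1/9)] = -0.86
df = n₁ + n₂ − 2 = 13
p-value = P(T ≤ -0.86) ≈ 0.202
Since p ≈ 0.202 > α = 0.01, fail to reject H0; the data do not provide sufficient evidence against H0.

t = -0.86; fail to reject H0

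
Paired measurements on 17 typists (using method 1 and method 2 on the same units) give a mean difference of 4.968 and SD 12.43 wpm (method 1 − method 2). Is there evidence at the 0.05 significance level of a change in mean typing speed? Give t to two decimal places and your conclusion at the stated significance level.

H0: μ_d = 0; H1: μ_d ≠ 0 (paired t-test on the differences, two-sided).
t = d̄/(s_d/√n) = 4.968/(12.43/√17) = 1.65
df = n − 1 = 16
Two-sided p-value ≈ 0.1189
Since p ≈ 0.1189 > α = 0.05, fail to reject H0; the data do not provide sufficient evidence against H0.

t = 1.65; fail to reject H0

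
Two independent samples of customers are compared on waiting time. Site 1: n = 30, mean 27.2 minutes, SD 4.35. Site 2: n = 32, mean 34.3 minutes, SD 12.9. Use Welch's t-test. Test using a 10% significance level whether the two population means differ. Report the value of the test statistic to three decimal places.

-2.940

Let group 1 = site 1, group 2 = site 2. H0: μ_1 = μ_2; H1: μ_1 ≠ μ_2 (Welch's two-sample t-test, two-sided).
t = (x̄_1 − x̄_2)/√(s_1²/n_1 + s_2²/n_2) = (27.2 − 34.3)/√(4.35²/30 + 12.9²/32) = -2.940
Welch–Satterthwaite df ≈ 38.37
Two-sided p-value ≈ 0.006
Since p ≈ 0.006 < α = 0.1, reject H0; the evidence is statistically significant.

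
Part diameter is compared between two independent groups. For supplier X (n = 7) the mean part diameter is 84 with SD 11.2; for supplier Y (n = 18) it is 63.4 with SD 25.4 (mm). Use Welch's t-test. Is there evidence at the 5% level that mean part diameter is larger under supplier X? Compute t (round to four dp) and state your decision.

t = 2.8095; reject H0

Let group 1 = supplier X, group 2 = supplier Y. H0: μ_1 = μ_2; H1: μ_1 > μ_2 (Welch's two-sample t-test, right-tailed).
t = (x̄_1 − x̄_2)/√(s_1²/n_1 + s_2²/n_2) = (84 − 63.4)/√(11.2²/7 + 25.4²/18) = 2.8095
Welch–Satterthwaite df ≈ 22.39
p-value = P(T ≥ 2.8095) ≈ 0.0051
Since p ≈ 0.0051 < α = 0.05, reject H0; the data support H1.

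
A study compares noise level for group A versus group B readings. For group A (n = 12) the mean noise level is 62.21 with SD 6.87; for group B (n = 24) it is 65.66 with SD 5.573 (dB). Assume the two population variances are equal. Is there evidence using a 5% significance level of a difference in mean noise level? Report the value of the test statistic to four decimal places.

Let group 1 = group A, group 2 = group B. H0: μ_1 = μ_2; H1: μ_1 ≠ μ_2 (two-sample pooled-variance t-test, two-sided).
s_p² = [(12−1)·6.87² + (24−1)·5.573²]/(12+24−2) = 36.2796
t = (62.21 − 65.66)/√[36.2796·(1/12 + 1/24)] = -1.6201
df = n₁ + n₂ − 2 = 34
Two-sided p-value ≈ 0.1145
Since p ≈ 0.1145 > α = 0.05, fail to reject H0; the evidence is not statistically significant.

-1.6201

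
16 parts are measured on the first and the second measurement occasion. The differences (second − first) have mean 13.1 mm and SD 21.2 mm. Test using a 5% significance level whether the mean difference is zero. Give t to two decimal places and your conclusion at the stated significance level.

H0: μ_d = 0; H1: μ_d ≠ 0 (paired t-test on the differences, two-sided).
t = d̄/(s_d/√n) = 13.1/(21.2/√16) = 2.47
df = n − 1 = 15
Two-sided p-value ≈ 0.0259
Since p ≈ 0.0259 < α = 0.05, reject H0; the evidence is statistically significant.

t = 2.47; reject H0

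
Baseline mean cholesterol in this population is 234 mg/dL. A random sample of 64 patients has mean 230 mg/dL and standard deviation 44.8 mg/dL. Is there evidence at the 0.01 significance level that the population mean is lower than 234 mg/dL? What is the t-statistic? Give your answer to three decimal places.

-0.714

H0: μ = 234; H1: μ < 234 (one-sample t-test, left-tailed).
t = (x̄ − μ₀)/(s/√n) = (230 − 234)/(44.8/√64) = -0.714
df = n − 1 = 63
p-value = P(T ≤ -0.714) ≈ 0.2388
Since p ≈ 0.2388 > α = 0.01, fail to reject H0; the data do not provide sufficient evidence against H0.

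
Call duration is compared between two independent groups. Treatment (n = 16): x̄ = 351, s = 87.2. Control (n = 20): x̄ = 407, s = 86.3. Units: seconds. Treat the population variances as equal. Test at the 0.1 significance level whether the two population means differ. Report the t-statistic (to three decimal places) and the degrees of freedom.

Let group 1 = treatment, group 2 = control. H0: μ_1 = μ_2; H1: μ_1 ≠ μ_2 (two-sample pooled-variance t-test, two-sided).
s_p² = [(16−1)·87.2² + (20−1)·86.3²]/(16+20−2) = 7516.58
t = (351 − 407)/√[7516.58·(1/16 + 1/20)] = -1.926
df = n₁ + n₂ − 2 = 34
Two-sided p-value ≈ 0.0625
Since p ≈ 0.0625 < α = 0.1, reject H0; the data support H1.

t = -1.926, df = 34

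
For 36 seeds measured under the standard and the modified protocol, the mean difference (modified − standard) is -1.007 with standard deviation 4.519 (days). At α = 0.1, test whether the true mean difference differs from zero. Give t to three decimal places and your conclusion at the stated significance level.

H0: μ_d = 0; H1: μ_d ≠ 0 (paired t-test on the differences, two-sided).
t = d̄/(s_d/√n) = -1.007/(4.519/√36) = -1.337
df = n − 1 = 35
Two-sided p-value ≈ 0.1898
Since p ≈ 0.1898 > α = 0.1, fail to reject H0; the evidence is not statistically significant.

t = -1.337; fail to reject H0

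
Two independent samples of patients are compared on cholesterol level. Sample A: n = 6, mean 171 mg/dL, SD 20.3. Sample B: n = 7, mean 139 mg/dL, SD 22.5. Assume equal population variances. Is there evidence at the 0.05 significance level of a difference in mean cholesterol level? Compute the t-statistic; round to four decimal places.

2.6718

Let group 1 = sample A, group 2 = sample B. H0: μ_1 = μ_2; H1: μ_1 ≠ μ_2 (two-sample pooled-variance t-test, two-sided).
s_p² = [(6−1)·20.3² + (7−1)·22.5²]/(6+7−2) = 463.45
t = (171 − 139)/√[463.45·(1/6 + 1/7)] = 2.6718
df = n₁ + n₂ − 2 = 11
Two-sided p-value ≈ 0.022
Since p ≈ 0.022 < α = 0.05, reject H0; the data support H1.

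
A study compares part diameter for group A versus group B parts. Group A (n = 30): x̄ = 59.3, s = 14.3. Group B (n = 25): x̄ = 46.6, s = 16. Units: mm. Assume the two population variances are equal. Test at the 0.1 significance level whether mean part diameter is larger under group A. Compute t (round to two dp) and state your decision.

t = 3.11; reject H0

Let group 1 = group A, group 2 = group B. H0: μ_1 = μ_2; H1: μ_1 > μ_2 (two-sample pooled-variance t-test, right-tailed).
s_p² = [(30−1)·14.3² + (25−1)·16²]/(30+25−2) = 227.815
t = (59.3 − 46.6)/√[227.815·(1/30 + 1/25)] = 3.11
df = n₁ + n₂ − 2 = 53
p-value = P(T ≥ 3.11) ≈ 0.0015
Since p ≈ 0.0015 < α = 0.1, reject H0; the data support H1.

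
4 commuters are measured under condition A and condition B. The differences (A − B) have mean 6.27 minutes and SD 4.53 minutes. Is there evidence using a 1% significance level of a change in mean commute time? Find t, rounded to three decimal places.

H0: μ_d = 0; H1: μ_d ≠ 0 (paired t-test on the differences, two-sided).
t = d̄/(s_d/√n) = 6.27/(4.53/√4) = 2.768
df = n − 1 = 3
Two-sided p-value ≈ 0.0697
Since p ≈ 0.0697 > α = 0.01, fail to reject H0; the evidence is not statistically significant.

2.768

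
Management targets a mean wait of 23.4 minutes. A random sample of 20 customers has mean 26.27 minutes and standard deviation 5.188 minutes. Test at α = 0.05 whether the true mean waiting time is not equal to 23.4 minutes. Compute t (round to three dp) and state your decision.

H0: μ = 23.4; H1: μ ≠ 23.4 (one-sample t-test, two-sided).
t = (x̄ − μ₀)/(s/√n) = (26.27 − 23.4)/(5.188/√20) = 2.474
df = n − 1 = 19
Two-sided p-value ≈ 0.0230
Since p ≈ 0.0230 < α = 0.05, reject H0; the data support H1.

t = 2.474; reject H0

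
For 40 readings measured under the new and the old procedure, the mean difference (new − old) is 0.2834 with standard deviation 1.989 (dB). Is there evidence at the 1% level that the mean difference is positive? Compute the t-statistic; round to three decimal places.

H0: μ_d = 0; H1: μ_d > 0 (paired t-test on the differences, right-tailed).
t = d̄/(s_d/√n) = 0.2834/(1.989/√40) = 0.901
df = n − 1 = 39
p-value = P(T ≥ 0.901) ≈ 0.1865
Since p ≈ 0.1865 > α = 0.01, fail to reject H0; the data do not provide sufficient evidence against H0.

0.901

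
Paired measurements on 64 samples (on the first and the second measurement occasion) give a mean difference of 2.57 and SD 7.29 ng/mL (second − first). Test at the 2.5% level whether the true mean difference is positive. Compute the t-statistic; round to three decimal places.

2.820

H0: μ_d = 0; H1: μ_d > 0 (paired t-test on the differences, right-tailed).
t = d̄/(s_d/√n) = 2.57/(7.29/√64) = 2.820
df = n − 1 = 63
p-value = P(T ≥ 2.820) ≈ 0.0032
Since p ≈ 0.0032 < α = 0.025, reject H0; the data support H1.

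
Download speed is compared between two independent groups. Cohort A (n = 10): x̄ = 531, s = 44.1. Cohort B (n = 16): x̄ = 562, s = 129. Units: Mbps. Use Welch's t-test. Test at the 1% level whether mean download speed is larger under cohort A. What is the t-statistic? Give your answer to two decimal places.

-0.88

Let group 1 = cohort A, group 2 = cohort B. H0: μ_1 = μ_2; H1: μ_1 > μ_2 (Welch's two-sample t-test, right-tailed).
t = (x̄_1 − x̄_2)/√(s_1²/n_1 + s_2²/n_2) = (531 − 562)/√(44.1²/10 + 129²/16) = -0.88
Welch–Satterthwaite df ≈ 19.97
p-value = P(T ≥ -0.88) ≈ 0.8059
Since p ≈ 0.8059 > α = 0.01, fail to reject H0; the data do not provide sufficient evidence against H0.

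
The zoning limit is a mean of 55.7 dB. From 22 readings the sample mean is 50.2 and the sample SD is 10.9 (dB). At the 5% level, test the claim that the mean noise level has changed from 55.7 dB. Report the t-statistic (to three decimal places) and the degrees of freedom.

H0: μ = 55.7; H1: μ ≠ 55.7 (one-sample t-test, two-sided).
t = (x̄ − μ₀)/(s/√n) = (50.2 − 55.7)/(10.9/√22) = -2.367
df = n − 1 = 21
Two-sided p-value ≈ 0.0276
Since p ≈ 0.0276 < α = 0.05, reject H0; the data support H1.

t = -2.367, df = 21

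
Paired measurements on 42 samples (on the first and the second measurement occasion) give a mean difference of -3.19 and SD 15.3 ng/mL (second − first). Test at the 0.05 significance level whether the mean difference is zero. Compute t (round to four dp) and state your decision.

t = -1.3512; fail to reject H0

H0: μ_d = 0; H1: μ_d ≠ 0 (paired t-test on the differences, two-sided).
t = d̄/(s_d/√n) = -3.19/(15.3/√42) = -1.3512
df = n − 1 = 41
Two-sided p-value ≈ 0.1840
Since p ≈ 0.1840 > α = 0.05, fail to reject H0; the data do not provide sufficient evidence against H0.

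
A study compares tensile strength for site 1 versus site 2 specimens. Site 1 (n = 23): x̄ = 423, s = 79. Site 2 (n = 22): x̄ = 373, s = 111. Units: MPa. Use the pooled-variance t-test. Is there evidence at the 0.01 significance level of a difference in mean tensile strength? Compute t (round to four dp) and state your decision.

Let group 1 = site 1, group 2 = site 2. H0: μ_1 = μ_2; H1: μ_1 ≠ μ_2 (two-sample pooled-variance t-test, two-sided).
s_p² = [(23−1)·79² + (22−1)·111²]/(23+22−2) = 9210.3
t = (423 − 373)/√[9210.3·(1/23 + 1/22)] = 1.7470
df = n₁ + n₂ − 2 = 43
Two-sided p-value ≈ 0.0878
Since p ≈ 0.0878 > α = 0.01, fail to reject H0; the evidence is not statistically significant.

t = 1.7470; fail to reject H0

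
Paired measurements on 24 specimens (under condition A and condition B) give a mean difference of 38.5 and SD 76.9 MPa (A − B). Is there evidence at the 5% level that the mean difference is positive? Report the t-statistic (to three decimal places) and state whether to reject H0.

t = 2.453; reject H0

H0: μ_d = 0; H1: μ_d > 0 (paired t-test on the differences, right-tailed).
t = d̄/(s_d/√n) = 38.5/(76.9/√24) = 2.453
df = n − 1 = 23
p-value = P(T ≥ 2.453) ≈ 0.0111
Since p ≈ 0.0111 < α = 0.05, reject H0; the evidence is statistically significant.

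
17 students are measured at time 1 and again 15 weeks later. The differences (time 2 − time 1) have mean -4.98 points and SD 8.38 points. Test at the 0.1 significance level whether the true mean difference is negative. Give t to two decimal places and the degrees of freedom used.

t = -2.45, df = 16

H0: μ_d = 0; H1: μ_d < 0 (paired t-test on the differences, left-tailed).
t = d̄/(s_d/√n) = -4.98/(8.38/√17) = -2.45
df = n − 1 = 16
p-value = P(T ≤ -2.45) ≈ 0.013
Since p ≈ 0.013 < α = 0.1, reject H0; the data support H1.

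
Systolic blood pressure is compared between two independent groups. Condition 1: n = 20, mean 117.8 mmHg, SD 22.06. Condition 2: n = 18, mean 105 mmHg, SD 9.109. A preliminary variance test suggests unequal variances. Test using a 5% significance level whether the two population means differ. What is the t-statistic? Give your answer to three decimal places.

2.379

Let group 1 = condition 1, group 2 = condition 2. H0: μ_1 = μ_2; H1: μ_1 ≠ μ_2 (Welch's two-sample t-test, two-sided).
t = (x̄_1 − x̄_2)/√(s_1²/n_1 + s_2²/n_2) = (117.8 − 105)/√(22.06²/20 + 9.109²/18) = 2.379
Welch–Satterthwaite df ≈ 25.84
Two-sided p-value ≈ 0.025
Since p ≈ 0.025 < α = 0.05, reject H0; the evidence is statistically significant.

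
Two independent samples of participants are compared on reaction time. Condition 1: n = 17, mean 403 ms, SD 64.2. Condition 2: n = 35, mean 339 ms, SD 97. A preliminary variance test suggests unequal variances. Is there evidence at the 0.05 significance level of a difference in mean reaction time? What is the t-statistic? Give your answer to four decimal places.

Let group 1 = condition 1, group 2 = condition 2. H0: μ_1 = μ_2; H1: μ_1 ≠ μ_2 (Welch's two-sample t-test, two-sided).
t = (x̄_1 − x̄_2)/√(s_1²/n_1 + s_2²/n_2) = (403 − 339)/√(64.2²/17 + 97²/35) = 2.8304
Welch–Satterthwaite df ≈ 45.07
Two-sided p-value ≈ 0.0069
Since p ≈ 0.0069 < α = 0.05, reject H0; the evidence is statistically significant.

2.8304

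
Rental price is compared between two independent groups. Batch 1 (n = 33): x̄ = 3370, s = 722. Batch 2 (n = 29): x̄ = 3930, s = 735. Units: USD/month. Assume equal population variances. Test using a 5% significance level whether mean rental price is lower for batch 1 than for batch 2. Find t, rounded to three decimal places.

-3.022

Let group 1 = batch 1, group 2 = batch 2. H0: μ_1 = μ_2; H1: μ_1 < μ_2 (two-sample pooled-variance t-test, left-tailed).
s_p² = [(33−1)·722² + (29−1)·735²]/(33+29−2) = 530123
t = (3370 − 3930)/√[530123·(1/33 + 1/29)] = -3.022
df = n₁ + n₂ − 2 = 60
p-value = P(T ≤ -3.022) ≈ 0.0018
Since p ≈ 0.0018 < α = 0.05, reject H0; the data support H1.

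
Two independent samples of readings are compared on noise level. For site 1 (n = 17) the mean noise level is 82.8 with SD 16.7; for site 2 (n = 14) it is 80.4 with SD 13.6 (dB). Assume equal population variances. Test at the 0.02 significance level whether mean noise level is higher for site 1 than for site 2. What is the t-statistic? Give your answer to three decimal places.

Let group 1 = site 1, group 2 = site 2. H0: μ_1 = μ_2; H1: μ_1 > μ_2 (two-sample pooled-variance t-test, right-tailed).
s_p² = [(17−1)·16.7² + (14−1)·13.6²]/(17+14−2) = 236.783
t = (82.8 − 80.4)/√[236.783·(1/17 + 1/14)] = 0.432
df = n₁ + n₂ − 2 = 29
p-value = P(T ≥ 0.432) ≈ 0.3344
Since p ≈ 0.3344 > α = 0.02, fail to reject H0; the data do not provide sufficient evidence against H0.

0.432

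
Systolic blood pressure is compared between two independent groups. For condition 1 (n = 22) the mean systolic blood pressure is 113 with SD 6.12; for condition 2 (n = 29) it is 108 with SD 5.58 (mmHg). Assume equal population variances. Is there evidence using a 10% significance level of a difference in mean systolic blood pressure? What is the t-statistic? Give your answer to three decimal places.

3.040

Let group 1 = condition 1, group 2 = condition 2. H0: μ_1 = μ_2; H1: μ_1 ≠ μ_2 (two-sample pooled-variance t-test, two-sided).
s_p² = [(22−1)·6.12² + (29−1)·5.58²]/(22+29−2) = 33.8441
t = (113 − 108)/√[33.8441·(1/22 + 1/29)] = 3.040
df = n₁ + n₂ − 2 = 49
Two-sided p-value ≈ 0.004
Since p ≈ 0.004 < α = 0.1, reject H0; the data support H1.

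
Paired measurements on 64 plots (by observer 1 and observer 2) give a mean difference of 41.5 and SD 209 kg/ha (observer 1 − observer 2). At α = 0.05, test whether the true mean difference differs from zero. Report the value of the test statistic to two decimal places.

H0: μ_d = 0; H1: μ_d ≠ 0 (paired t-test on the differences, two-sided).
t = d̄/(s_d/√n) = 41.5/(209/√64) = 1.59
df = n − 1 = 63
Two-sided p-value ≈ 0.117
Since p ≈ 0.117 > α = 0.05, fail to reject H0; the data do not provide sufficient evidence against H0.

1.59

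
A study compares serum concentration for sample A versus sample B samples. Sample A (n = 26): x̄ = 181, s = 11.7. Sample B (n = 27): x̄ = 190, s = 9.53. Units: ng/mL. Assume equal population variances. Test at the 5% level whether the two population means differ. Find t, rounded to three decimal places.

-3.076

Let group 1 = sample A, group 2 = sample B. H0: μ_1 = μ_2; H1: μ_1 ≠ μ_2 (two-sample pooled-variance t-test, two-sided).
s_p² = [(26−1)·11.7² + (27−1)·9.53²]/(26+27−2) = 113.404
t = (181 − 190)/√[113.404·(1/26 + 1/27)] = -3.076
df = n₁ + n₂ − 2 = 51
Two-sided p-value ≈ 0.0034
Since p ≈ 0.0034 < α = 0.05, reject H0; the data support H1.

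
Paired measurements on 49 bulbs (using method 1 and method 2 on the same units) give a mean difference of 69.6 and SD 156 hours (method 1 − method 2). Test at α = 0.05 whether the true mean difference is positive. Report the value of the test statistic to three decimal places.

H0: μ_d = 0; H1: μ_d > 0 (paired t-test on the differences, right-tailed).
t = d̄/(s_d/√n) = 69.6/(156/√49) = 3.123
df = n − 1 = 48
p-value = P(T ≥ 3.123) ≈ 0.0015
Since p ≈ 0.0015 < α = 0.05, reject H0; the data support H1.

3.123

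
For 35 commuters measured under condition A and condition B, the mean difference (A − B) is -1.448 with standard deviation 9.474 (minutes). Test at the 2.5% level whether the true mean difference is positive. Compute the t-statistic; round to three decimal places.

-0.904

H0: μ_d = 0; H1: μ_d > 0 (paired t-test on the differences, right-tailed).
t = d̄/(s_d/√n) = -1.448/(9.474/√35) = -0.904
df = n − 1 = 34
p-value = P(T ≥ -0.904) ≈ 0.8139
Since p ≈ 0.8139 > α = 0.025, fail to reject H0; the evidence is not statistically significant.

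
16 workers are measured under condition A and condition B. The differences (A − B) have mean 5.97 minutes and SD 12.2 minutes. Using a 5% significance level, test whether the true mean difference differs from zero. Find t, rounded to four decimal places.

1.9574

H0: μ_d = 0; H1: μ_d ≠ 0 (paired t-test on the differences, two-sided).
t = d̄/(s_d/√n) = 5.97/(12.2/√16) = 1.9574
df = n − 1 = 15
Two-sided p-value ≈ 0.0692
Since p ≈ 0.0692 > α = 0.05, fail to reject H0; the evidence is not statistically significant.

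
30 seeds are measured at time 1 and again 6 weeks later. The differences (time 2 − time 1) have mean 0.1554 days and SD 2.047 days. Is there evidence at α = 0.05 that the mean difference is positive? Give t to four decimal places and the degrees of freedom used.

H0: μ_d = 0; H1: μ_d > 0 (paired t-test on the differences, right-tailed).
t = d̄/(s_d/√n) = 0.1554/(2.047/√30) = 0.4158
df = n − 1 = 29
p-value = P(T ≥ 0.4158) ≈ 0.340
Since p ≈ 0.340 > α = 0.05, fail to reject H0; the evidence is not statistically significant.

t = 0.4158, df = 29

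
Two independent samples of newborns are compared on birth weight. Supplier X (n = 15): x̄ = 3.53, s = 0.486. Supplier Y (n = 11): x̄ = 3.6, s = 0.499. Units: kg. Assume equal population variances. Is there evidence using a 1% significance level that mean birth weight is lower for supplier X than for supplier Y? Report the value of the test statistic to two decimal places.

Let group 1 = supplier X, group 2 = supplier Y. H0: μ_1 = μ_2; H1: μ_1 < μ_2 (two-sample pooled-variance t-test, left-tailed).
s_p² = [(15−1)·0.486² + (11−1)·0.499²]/(15+11−2) = 0.241531
t = (3.53 − 3.6)/√[0.241531·(1/15 + 1/11)] = -0.36
df = n₁ + n₂ − 2 = 24
p-value = P(T ≤ -0.36) ≈ 0.3614
Since p ≈ 0.3614 > α = 0.01, fail to reject H0; the evidence is not statistically significant.

-0.36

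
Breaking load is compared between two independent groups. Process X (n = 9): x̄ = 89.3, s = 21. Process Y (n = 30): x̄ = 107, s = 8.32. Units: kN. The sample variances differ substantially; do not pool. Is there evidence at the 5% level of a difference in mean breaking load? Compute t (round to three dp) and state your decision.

Let group 1 = process X, group 2 = process Y. H0: μ_1 = μ_2; H1: μ_1 ≠ μ_2 (Welch's two-sample t-test, two-sided).
t = (x̄_1 − x̄_2)/√(s_1²/n_1 + s_2²/n_2) = (89.3 − 107)/√(21²/9 + 8.32²/30) = -2.471
Welch–Satterthwaite df ≈ 8.77
Two-sided p-value ≈ 0.036
Since p ≈ 0.036 < α = 0.05, reject H0; the evidence is statistically significant.

t = -2.471; reject H0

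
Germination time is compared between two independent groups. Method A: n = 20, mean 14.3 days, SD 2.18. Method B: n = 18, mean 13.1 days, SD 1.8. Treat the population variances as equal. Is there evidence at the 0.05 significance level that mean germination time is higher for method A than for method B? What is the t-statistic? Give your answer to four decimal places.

1.8380

Let group 1 = method A, group 2 = method B. H0: μ_1 = μ_2; H1: μ_1 > μ_2 (two-sample pooled-variance t-test, right-tailed).
s_p² = [(20−1)·2.18² + (18−1)·1.8²]/(20+18−2) = 4.03821
t = (14.3 − 13.1)/√[4.03821·(1/20 + 1/18)] = 1.8380
df = n₁ + n₂ − 2 = 36
p-value = P(T ≥ 1.8380) ≈ 0.0372
Since p ≈ 0.0372 < α = 0.05, reject H0; the evidence is statistically significant.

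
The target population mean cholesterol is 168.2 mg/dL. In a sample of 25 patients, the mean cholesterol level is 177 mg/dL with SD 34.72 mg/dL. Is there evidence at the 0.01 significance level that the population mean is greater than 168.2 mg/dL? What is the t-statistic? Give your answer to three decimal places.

H0: μ = 168.2; H1: μ > 168.2 (one-sample t-test, right-tailed).
t = (x̄ − μ₀)/(s/√n) = (177 − 168.2)/(34.72/√25) = 1.267
df = n − 1 = 24
p-value = P(T ≥ 1.267) ≈ 0.1086
Since p ≈ 0.1086 > α = 0.01, fail to reject H0; the data do not provide sufficient evidence against H0.

1.267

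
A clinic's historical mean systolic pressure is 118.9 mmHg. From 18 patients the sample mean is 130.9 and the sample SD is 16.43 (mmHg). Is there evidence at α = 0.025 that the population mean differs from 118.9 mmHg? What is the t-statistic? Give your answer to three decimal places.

H0: μ = 118.9; H1: μ ≠ 118.9 (one-sample t-test, two-sided).
t = (x̄ − μ₀)/(s/√n) = (130.9 − 118.9)/(16.43/√18) = 3.099
df = n − 1 = 17
Two-sided p-value ≈ 0.007
Since p ≈ 0.007 < α = 0.025, reject H0; the evidence is statistically significant.

3.099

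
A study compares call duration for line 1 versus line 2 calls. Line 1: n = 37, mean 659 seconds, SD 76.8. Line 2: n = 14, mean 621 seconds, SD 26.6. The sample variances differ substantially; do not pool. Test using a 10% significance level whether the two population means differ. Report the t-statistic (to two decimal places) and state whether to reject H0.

t = 2.62; reject H0

Let group 1 = line 1, group 2 = line 2. H0: μ_1 = μ_2; H1: μ_1 ≠ μ_2 (Welch's two-sample t-test, two-sided).
t = (x̄_1 − x̄_2)/√(s_1²/n_1 + s_2²/n_2) = (659 − 621)/√(76.8²/37 + 26.6²/14) = 2.62
Welch–Satterthwaite df ≈ 48.85
Two-sided p-value ≈ 0.012
Since p ≈ 0.012 < α = 0.1, reject H0; the evidence is statistically significant.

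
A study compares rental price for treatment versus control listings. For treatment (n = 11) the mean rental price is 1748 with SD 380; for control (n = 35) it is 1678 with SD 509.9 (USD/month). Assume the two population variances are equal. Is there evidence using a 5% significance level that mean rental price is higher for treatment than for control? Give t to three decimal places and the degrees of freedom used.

Let group 1 = treatment, group 2 = control. H0: μ_1 = μ_2; H1: μ_1 > μ_2 (two-sample pooled-variance t-test, right-tailed).
s_p² = [(11−1)·380² + (35−1)·509.9²]/(11+35−2) = 233726
t = (1748 − 1678)/√[233726·(1/11 + 1/35)] = 0.419
df = n₁ + n₂ − 2 = 44
p-value = P(T ≥ 0.419) ≈ 0.339
Since p ≈ 0.339 > α = 0.05, fail to reject H0; the data do not provide sufficient evidence against H0.

t = 0.419, df = 44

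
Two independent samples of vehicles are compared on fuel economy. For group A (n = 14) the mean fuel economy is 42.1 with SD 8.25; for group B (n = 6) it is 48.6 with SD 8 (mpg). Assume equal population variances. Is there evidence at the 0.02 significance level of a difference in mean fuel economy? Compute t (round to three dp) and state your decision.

t = -1.628; fail to reject H0

Let group 1 = group A, group 2 = group B. H0: μ_1 = μ_2; H1: μ_1 ≠ μ_2 (two-sample pooled-variance t-test, two-sided).
s_p² = [(14−1)·8.25² + (6−1)·8²]/(14+6−2) = 66.934
t = (42.1 − 48.6)/√[66.934·(1/14 + 1/6)] = -1.628
df = n₁ + n₂ − 2 = 18
Two-sided p-value ≈ 0.121
Since p ≈ 0.121 > α = 0.02, fail to reject H0; the evidence is not statistically significant.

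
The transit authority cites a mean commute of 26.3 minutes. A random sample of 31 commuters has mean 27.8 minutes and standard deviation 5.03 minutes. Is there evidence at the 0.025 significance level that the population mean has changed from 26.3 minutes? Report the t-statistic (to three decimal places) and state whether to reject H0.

t = 1.660; fail to reject H0

H0: μ = 26.3; H1: μ ≠ 26.3 (one-sample t-test, two-sided).
t = (x̄ − μ₀)/(s/√n) = (27.8 − 26.3)/(5.03/√31) = 1.660
df = n − 1 = 30
Two-sided p-value ≈ 0.1073
Since p ≈ 0.1073 > α = 0.025, fail to reject H0; the data do not provide sufficient evidence against H0.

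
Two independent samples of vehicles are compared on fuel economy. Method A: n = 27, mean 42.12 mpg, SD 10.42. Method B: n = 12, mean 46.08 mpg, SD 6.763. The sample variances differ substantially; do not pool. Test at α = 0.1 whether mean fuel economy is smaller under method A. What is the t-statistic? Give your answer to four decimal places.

-1.4149

Let group 1 = method A, group 2 = method B. H0: μ_1 = μ_2; H1: μ_1 < μ_2 (Welch's two-sample t-test, left-tailed).
t = (x̄_1 − x̄_2)/√(s_1²/n_1 + s_2²/n_2) = (42.12 − 46.08)/√(10.42²/27 + 6.763²/12) = -1.4149
Welch–Satterthwaite df ≈ 31.58
p-value = P(T ≤ -1.4149) ≈ 0.083
Since p ≈ 0.083 < α = 0.1, reject H0; the data support H1.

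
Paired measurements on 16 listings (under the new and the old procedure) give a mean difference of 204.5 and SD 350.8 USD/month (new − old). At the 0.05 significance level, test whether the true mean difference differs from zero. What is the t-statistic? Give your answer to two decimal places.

2.33

H0: μ_d = 0; H1: μ_d ≠ 0 (paired t-test on the differences, two-sided).
t = d̄/(s_d/√n) = 204.5/(350.8/√16) = 2.33
df = n − 1 = 15
Two-sided p-value ≈ 0.034
Since p ≈ 0.034 < α = 0.05, reject H0; the data support H1.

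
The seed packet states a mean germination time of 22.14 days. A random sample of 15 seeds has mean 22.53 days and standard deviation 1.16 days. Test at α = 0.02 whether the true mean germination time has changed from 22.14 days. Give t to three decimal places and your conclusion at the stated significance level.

t = 1.302; fail to reject H0

H0: μ = 22.14; H1: μ ≠ 22.14 (one-sample t-test, two-sided).
t = (x̄ − μ₀)/(s/√n) = (22.53 − 22.14)/(1.16/√15) = 1.302
df = n − 1 = 14
Two-sided p-value ≈ 0.2139
Since p ≈ 0.2139 > α = 0.02, fail to reject H0; the evidence is not statistically significant.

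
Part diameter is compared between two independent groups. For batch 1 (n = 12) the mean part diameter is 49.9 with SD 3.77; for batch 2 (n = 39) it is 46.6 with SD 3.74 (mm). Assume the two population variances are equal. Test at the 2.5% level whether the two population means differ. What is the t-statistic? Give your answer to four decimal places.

Let group 1 = batch 1, group 2 = batch 2. H0: μ_1 = μ_2; H1: μ_1 ≠ μ_2 (two-sample pooled-variance t-test, two-sided).
s_p² = [(12−1)·3.77² + (39−1)·3.74²]/(12+39−2) = 14.0382
t = (49.9 − 46.6)/√[14.0382·(1/12 + 1/39)] = 2.6681
df = n₁ + n₂ − 2 = 49
Two-sided p-value ≈ 0.010
Since p ≈ 0.010 < α = 0.025, reject H0; the evidence is statistically significant.

2.6681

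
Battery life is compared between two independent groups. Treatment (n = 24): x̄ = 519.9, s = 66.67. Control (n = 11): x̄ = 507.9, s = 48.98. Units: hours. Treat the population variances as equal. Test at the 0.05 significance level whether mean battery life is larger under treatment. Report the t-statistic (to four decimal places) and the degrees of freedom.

Let group 1 = treatment, group 2 = control. H0: μ_1 = μ_2; H1: μ_1 > μ_2 (two-sample pooled-variance t-test, right-tailed).
s_p² = [(24−1)·66.67² + (11−1)·48.98²]/(24+11−2) = 3824.93
t = (519.9 − 507.9)/√[3824.93·(1/24 + 1/11)] = 0.5329
df = n₁ + n₂ − 2 = 33
p-value = P(T ≥ 0.5329) ≈ 0.2988
Since p ≈ 0.2988 > α = 0.05, fail to reject H0; the evidence is not statistically significant.

t = 0.5329, df = 33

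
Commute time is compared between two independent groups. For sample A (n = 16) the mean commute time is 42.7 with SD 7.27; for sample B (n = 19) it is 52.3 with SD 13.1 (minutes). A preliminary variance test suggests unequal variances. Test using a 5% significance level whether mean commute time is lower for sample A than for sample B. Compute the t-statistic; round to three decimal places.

-2.733

Let group 1 = sample A, group 2 = sample B. H0: μ_1 = μ_2; H1: μ_1 < μ_2 (Welch's two-sample t-test, left-tailed).
t = (x̄_1 − x̄_2)/√(s_1²/n_1 + s_2²/n_2) = (42.7 − 52.3)/√(7.27²/16 + 13.1²/19) = -2.733
Welch–Satterthwaite df ≈ 28.93
p-value = P(T ≤ -2.733) ≈ 0.0053
Since p ≈ 0.0053 < α = 0.05, reject H0; the data support H1.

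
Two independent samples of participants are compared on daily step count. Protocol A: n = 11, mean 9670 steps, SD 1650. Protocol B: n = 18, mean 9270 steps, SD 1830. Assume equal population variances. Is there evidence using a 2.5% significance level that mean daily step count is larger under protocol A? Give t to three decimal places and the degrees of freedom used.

Let group 1 = protocol A, group 2 = protocol B. H0: μ_1 = μ_2; H1: μ_1 > μ_2 (two-sample pooled-variance t-test, right-tailed).
s_p² = [(11−1)·1650² + (18−1)·1830²]/(11+18−2) = 3116900
t = (9670 − 9270)/√[3116900·(1/11 + 1/18)] = 0.592
df = n₁ + n₂ − 2 = 27
p-value = P(T ≥ 0.592) ≈ 0.2794
Since p ≈ 0.2794 > α = 0.025, fail to reject H0; the data do not provide sufficient evidence against H0.

t = 0.592, df = 27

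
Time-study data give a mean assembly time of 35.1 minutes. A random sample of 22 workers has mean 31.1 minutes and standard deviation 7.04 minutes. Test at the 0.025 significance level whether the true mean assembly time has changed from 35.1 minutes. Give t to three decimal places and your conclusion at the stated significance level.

t = -2.665; reject H0

H0: μ = 35.1; H1: μ ≠ 35.1 (one-sample t-test, two-sided).
t = (x̄ − μ₀)/(s/√n) = (31.1 − 35.1)/(7.04/√22) = -2.665
df = n − 1 = 21
Two-sided p-value ≈ 0.014
Since p ≈ 0.014 < α = 0.025, reject H0; the data support H1.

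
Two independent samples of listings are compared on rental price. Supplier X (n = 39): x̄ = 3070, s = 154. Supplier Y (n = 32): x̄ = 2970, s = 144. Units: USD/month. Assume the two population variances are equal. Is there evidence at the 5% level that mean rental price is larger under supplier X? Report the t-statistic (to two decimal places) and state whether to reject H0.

t = 2.80; reject H0

Let group 1 = supplier X, group 2 = supplier Y. H0: μ_1 = μ_2; H1: μ_1 > μ_2 (two-sample pooled-variance t-test, right-tailed).
s_p² = [(39−1)·154² + (32−1)·144²]/(39+32−2) = 22377.2
t = (3070 − 2970)/√[22377.2·(1/39 + 1/32)] = 2.80
df = n₁ + n₂ − 2 = 69
p-value = P(T ≥ 2.80) ≈ 0.003
Since p ≈ 0.003 < α = 0.05, reject H0; the evidence is statistically significant.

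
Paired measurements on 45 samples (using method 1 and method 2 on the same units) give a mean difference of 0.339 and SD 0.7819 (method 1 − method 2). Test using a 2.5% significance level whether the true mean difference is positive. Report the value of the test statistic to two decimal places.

2.91

H0: μ_d = 0; H1: μ_d > 0 (paired t-test on the differences, right-tailed).
t = d̄/(s_d/√n) = 0.339/(0.7819/√45) = 2.91
df = n − 1 = 44
p-value = P(T ≥ 2.91) ≈ 0.0028
Since p ≈ 0.0028 < α = 0.025, reject H0; the evidence is statistically significant.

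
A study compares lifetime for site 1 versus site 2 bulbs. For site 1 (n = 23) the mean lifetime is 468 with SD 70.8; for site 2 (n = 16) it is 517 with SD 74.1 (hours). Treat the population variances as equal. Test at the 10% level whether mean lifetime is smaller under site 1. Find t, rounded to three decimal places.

-2.086

Let group 1 = site 1, group 2 = site 2. H0: μ_1 = μ_2; H1: μ_1 < μ_2 (two-sample pooled-variance t-test, left-tailed).
s_p² = [(23−1)·70.8² + (16−1)·74.1²]/(23+16−2) = 5206.49
t = (468 − 517)/√[5206.49·(1/23 + 1/16)] = -2.086
df = n₁ + n₂ − 2 = 37
p-value = P(T ≤ -2.086) ≈ 0.0220
Since p ≈ 0.0220 < α = 0.1, reject H0; the evidence is statistically significant.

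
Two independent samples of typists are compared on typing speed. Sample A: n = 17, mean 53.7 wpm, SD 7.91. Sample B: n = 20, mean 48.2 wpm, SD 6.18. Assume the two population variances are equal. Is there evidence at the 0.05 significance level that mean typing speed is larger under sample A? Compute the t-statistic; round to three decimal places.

Let group 1 = sample A, group 2 = sample B. H0: μ_1 = μ_2; H1: μ_1 > μ_2 (two-sample pooled-variance t-test, right-tailed).
s_p² = [(17−1)·7.91² + (20−1)·6.18²]/(17+20−2) = 49.3356
t = (53.7 − 48.2)/√[49.3356·(1/17 + 1/20)] = 2.374
df = n₁ + n₂ − 2 = 35
p-value = P(T ≥ 2.374) ≈ 0.0116
Since p ≈ 0.0116 < α = 0.05, reject H0; the data support H1.

2.374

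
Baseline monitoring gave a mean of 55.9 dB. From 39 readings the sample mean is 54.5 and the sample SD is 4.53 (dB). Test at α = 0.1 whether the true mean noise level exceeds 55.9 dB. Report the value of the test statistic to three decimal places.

-1.930

H0: μ = 55.9; H1: μ > 55.9 (one-sample t-test, right-tailed).
t = (x̄ − μ₀)/(s/√n) = (54.5 − 55.9)/(4.53/√39) = -1.930
df = n − 1 = 38
p-value = P(T ≥ -1.930) ≈ 0.9695
Since p ≈ 0.9695 > α = 0.1, fail to reject H0; the evidence is not statistically significant.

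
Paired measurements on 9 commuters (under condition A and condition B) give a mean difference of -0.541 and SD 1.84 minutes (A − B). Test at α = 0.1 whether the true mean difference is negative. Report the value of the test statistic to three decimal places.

-0.882

H0: μ_d = 0; H1: μ_d < 0 (paired t-test on the differences, left-tailed).
t = d̄/(s_d/√n) = -0.541/(1.84/√9) = -0.882
df = n − 1 = 8
p-value = P(T ≤ -0.882) ≈ 0.202
Since p ≈ 0.202 > α = 0.1, fail to reject H0; the evidence is not statistically significant.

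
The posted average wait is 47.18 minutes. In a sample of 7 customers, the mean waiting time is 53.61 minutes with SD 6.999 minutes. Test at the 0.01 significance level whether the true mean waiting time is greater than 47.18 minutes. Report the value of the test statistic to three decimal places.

2.431

H0: μ = 47.18; H1: μ > 47.18 (one-sample t-test, right-tailed).
t = (x̄ − μ₀)/(s/√n) = (53.61 − 47.18)/(6.999/√7) = 2.431
df = n − 1 = 6
p-value = P(T ≥ 2.431) ≈ 0.026
Since p ≈ 0.026 > α = 0.01, fail to reject H0; the data do not provide sufficient evidence against H0.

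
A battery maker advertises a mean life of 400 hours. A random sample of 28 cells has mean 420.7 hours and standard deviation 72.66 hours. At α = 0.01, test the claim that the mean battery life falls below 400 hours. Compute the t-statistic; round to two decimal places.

1.51

H0: μ = 400; H1: μ < 400 (one-sample t-test, left-tailed).
t = (x̄ − μ₀)/(s/√n) = (420.7 − 400)/(72.66/√28) = 1.51
df = n − 1 = 27
p-value = P(T ≤ 1.51) ≈ 0.9284
Since p ≈ 0.9284 > α = 0.01, fail to reject H0; the data do not provide sufficient evidence against H0.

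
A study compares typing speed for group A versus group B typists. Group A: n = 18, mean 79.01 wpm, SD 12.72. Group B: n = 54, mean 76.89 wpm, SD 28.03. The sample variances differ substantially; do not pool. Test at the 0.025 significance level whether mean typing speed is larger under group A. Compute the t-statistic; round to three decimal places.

Let group 1 = group A, group 2 = group B. H0: μ_1 = μ_2; H1: μ_1 > μ_2 (Welch's two-sample t-test, right-tailed).
t = (x̄_1 − x̄_2)/√(s_1²/n_1 + s_2²/n_2) = (79.01 − 76.89)/√(12.72²/18 + 28.03²/54) = 0.437
Welch–Satterthwaite df ≈ 63.34
p-value = P(T ≥ 0.437) ≈ 0.332
Since p ≈ 0.332 > α = 0.025, fail to reject H0; the data do not provide sufficient evidence against H0.

0.437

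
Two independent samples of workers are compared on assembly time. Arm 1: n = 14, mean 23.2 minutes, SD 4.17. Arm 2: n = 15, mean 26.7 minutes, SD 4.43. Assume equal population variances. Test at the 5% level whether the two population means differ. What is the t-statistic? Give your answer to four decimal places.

Let group 1 = arm 1, group 2 = arm 2. H0: μ_1 = μ_2; H1: μ_1 ≠ μ_2 (two-sample pooled-variance t-test, two-sided).
s_p² = [(14−1)·4.17² + (15−1)·4.43²]/(14+15−2) = 18.5483
t = (23.2 − 26.7)/√[18.5483·(1/14 + 1/15)] = -2.1869
df = n₁ + n₂ − 2 = 27
Two-sided p-value ≈ 0.038
Since p ≈ 0.038 < α = 0.05, reject H0; the evidence is statistically significant.

-2.1869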